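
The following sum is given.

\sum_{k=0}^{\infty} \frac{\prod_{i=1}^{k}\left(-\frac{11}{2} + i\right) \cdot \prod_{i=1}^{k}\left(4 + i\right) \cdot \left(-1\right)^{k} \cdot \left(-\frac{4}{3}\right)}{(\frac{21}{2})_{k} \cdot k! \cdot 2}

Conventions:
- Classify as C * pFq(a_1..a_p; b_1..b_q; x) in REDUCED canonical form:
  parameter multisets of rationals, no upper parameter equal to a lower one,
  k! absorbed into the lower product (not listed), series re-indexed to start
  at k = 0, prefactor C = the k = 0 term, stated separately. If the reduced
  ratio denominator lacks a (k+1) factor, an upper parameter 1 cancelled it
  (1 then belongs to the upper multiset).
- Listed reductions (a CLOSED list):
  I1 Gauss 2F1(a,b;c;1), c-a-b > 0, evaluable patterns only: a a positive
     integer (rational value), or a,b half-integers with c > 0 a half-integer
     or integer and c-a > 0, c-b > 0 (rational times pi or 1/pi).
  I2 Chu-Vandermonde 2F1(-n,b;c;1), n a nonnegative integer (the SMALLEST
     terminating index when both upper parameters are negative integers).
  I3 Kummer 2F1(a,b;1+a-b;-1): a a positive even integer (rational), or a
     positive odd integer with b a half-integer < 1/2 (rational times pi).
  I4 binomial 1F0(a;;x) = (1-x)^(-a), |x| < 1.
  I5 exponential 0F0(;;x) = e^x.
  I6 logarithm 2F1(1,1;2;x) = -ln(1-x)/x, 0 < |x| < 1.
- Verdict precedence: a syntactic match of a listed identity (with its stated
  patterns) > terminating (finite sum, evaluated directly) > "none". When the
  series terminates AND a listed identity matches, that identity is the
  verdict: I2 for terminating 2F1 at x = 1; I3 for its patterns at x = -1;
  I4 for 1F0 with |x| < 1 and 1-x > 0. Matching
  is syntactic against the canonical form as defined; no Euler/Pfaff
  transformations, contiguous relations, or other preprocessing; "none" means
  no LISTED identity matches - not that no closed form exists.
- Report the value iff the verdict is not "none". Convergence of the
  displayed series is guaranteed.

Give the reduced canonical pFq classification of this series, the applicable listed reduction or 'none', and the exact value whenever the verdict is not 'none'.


Structural cue: from the first term -\frac{2}{3}: the running product (C = -2/3) telescopes to a rising factorial.
Step ratio: r(k) = -1 * (k-\frac{9}{2}) (k+5) / [(k+\frac{21}{2}) (k+1)] ; factor over Q: parameters, x = -1, and C = -\frac{2}{3}.

This is -\frac{2}{3} * 2F1(-\frac{9}{2}, 5; \frac{21}{2}; -1) in reduced canonical form. Verdict: the Kummer evaluation I3 applies (x = -1; c = \frac{21}{2} equals 1+a-b for upper {-\frac{9}{2}, 5}: listed pattern). Its exact value is \left(-\frac{692835}{524288}\right) \cdot \pi.


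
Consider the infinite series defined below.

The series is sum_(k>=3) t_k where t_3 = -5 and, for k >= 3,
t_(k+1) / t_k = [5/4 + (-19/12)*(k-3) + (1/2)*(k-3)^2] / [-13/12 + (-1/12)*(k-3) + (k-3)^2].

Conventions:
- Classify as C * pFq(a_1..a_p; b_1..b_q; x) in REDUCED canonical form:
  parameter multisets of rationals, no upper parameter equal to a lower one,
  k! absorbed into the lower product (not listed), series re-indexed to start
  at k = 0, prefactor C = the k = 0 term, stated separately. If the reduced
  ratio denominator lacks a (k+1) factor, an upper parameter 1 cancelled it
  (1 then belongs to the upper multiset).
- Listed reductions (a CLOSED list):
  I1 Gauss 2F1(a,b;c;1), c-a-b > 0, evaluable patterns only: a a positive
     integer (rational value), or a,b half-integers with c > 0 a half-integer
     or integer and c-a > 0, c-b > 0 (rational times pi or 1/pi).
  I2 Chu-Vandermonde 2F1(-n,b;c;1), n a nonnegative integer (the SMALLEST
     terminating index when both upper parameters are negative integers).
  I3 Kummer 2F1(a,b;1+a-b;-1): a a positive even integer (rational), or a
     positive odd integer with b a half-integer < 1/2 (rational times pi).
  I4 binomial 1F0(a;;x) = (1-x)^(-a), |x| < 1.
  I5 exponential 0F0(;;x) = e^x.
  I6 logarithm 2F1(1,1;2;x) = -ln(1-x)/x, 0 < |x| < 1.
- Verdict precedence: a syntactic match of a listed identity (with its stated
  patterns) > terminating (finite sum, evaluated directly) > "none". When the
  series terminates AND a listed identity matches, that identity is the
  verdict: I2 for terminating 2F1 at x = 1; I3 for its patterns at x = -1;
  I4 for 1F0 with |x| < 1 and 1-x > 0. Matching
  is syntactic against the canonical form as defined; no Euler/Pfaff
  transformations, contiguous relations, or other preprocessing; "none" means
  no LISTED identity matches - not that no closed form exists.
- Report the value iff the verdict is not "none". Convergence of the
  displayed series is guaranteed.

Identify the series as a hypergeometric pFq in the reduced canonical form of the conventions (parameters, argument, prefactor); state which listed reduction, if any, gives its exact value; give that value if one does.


Canonical form: C = -5 times 2F1 with upper {-5/3, -3/2}, lower {-13/12}, x = 1/2. Verdict: none here - no I1-I6 shape fits x = 1/2 with lower {-13/12}.

The tell: from the first term -5: roots of the ratio polynomials (prefactor -5) are the negated parameters.
Adjacent-term ratio: r(k) = (1/2) * (k-5/3) (k-3/2) / [(k-13/12) (k+1)] - poly over poly, x = (1/2) from leading terms; C = -5 at k = 0.


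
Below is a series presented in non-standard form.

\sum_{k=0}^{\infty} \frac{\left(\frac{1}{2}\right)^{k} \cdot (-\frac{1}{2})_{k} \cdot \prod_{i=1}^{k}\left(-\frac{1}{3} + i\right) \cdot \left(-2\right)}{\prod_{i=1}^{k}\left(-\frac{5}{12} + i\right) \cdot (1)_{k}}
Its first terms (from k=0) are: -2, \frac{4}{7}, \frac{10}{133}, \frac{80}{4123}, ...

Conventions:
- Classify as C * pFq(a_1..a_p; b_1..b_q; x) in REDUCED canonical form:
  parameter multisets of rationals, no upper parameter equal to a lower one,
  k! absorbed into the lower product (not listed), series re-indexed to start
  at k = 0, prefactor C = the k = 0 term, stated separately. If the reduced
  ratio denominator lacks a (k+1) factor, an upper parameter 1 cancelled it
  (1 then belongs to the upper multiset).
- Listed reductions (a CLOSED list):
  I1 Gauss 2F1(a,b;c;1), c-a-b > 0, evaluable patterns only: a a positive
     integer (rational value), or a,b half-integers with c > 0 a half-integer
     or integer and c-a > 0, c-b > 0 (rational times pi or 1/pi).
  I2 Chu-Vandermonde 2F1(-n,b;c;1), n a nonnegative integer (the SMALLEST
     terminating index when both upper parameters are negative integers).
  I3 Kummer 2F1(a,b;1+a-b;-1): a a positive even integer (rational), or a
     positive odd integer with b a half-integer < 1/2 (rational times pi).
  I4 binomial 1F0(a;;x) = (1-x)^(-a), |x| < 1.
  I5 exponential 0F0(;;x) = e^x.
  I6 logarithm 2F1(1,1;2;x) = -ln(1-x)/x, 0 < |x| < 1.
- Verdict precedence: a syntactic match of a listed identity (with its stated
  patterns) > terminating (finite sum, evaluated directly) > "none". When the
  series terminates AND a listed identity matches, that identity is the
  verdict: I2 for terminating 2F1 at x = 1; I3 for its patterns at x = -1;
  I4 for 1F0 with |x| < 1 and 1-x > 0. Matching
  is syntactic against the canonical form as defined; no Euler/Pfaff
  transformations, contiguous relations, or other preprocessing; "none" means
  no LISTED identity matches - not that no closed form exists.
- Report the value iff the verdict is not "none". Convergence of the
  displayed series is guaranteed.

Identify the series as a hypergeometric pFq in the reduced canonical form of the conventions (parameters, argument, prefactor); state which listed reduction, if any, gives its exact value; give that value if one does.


Key observation: with t_0 = -2, the running product (C = -2) telescopes to a rising factorial.
Consecutive-term ratio: r(k) = \frac{1}{2} * (k-\frac{1}{2}) (k+\frac{2}{3}) / [(k+\frac{7}{12}) (k+1)] - rational in k, leading ratio \frac{1}{2}; with t_0 = -2, classification follows.

At argument \frac{1}{2}: a 2F1 with upper {-\frac{1}{2}, \frac{2}{3}}, lower {\frac{7}{12}}, scaled by C = -2. Verdict: none here - no I1-I6 shape fits x = \frac{1}{2} with lower {\frac{7}{12}}.


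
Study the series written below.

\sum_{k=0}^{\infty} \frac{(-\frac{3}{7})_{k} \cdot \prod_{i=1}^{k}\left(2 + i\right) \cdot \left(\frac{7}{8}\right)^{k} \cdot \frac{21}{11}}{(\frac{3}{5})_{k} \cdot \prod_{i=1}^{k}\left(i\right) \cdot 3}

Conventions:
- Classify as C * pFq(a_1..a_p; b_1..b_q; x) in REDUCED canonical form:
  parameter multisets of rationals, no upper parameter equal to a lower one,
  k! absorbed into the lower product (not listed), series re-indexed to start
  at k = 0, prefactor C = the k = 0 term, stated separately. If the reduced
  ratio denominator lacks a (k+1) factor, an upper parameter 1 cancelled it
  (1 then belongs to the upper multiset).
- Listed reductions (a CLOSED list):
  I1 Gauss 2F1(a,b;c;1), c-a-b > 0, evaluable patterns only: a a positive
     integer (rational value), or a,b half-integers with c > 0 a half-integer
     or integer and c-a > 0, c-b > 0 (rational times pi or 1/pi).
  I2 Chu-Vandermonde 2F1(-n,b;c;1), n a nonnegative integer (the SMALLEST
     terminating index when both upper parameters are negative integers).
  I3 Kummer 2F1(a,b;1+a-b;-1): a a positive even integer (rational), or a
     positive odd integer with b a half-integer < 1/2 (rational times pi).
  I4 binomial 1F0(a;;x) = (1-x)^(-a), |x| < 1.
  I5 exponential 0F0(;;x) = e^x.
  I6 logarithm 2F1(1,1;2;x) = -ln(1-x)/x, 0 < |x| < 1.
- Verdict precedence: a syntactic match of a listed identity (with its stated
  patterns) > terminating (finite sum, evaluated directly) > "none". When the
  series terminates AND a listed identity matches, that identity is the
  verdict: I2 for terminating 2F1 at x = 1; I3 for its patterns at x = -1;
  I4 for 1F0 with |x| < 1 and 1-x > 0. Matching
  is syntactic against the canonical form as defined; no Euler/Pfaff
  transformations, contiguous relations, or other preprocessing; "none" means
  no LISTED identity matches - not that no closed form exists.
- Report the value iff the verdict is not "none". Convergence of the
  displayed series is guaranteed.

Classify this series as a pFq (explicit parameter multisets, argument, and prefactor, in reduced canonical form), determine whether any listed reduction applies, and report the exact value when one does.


At argument \frac{7}{8}: a 2F1 with upper {-\frac{3}{7}, 3}, lower {\frac{3}{5}}, scaled by C = \frac{7}{11}. Verdict: none. Every listed pattern misses the 2F1 form at \frac{7}{8}, upper {-\frac{3}{7}, 3}.

Key step: with t_0 = \frac{7}{11}, the product of the first k integers (C = 7/11, x = 7/8) is k!.
Adjacent-term ratio: r(k) = \frac{7}{8} * (k-\frac{3}{7}) (k+3) / [(k+\frac{3}{5}) (k+1)] - rational in k. x = \frac{7}{8}; t_0 = \frac{7}{11}; negate the roots.


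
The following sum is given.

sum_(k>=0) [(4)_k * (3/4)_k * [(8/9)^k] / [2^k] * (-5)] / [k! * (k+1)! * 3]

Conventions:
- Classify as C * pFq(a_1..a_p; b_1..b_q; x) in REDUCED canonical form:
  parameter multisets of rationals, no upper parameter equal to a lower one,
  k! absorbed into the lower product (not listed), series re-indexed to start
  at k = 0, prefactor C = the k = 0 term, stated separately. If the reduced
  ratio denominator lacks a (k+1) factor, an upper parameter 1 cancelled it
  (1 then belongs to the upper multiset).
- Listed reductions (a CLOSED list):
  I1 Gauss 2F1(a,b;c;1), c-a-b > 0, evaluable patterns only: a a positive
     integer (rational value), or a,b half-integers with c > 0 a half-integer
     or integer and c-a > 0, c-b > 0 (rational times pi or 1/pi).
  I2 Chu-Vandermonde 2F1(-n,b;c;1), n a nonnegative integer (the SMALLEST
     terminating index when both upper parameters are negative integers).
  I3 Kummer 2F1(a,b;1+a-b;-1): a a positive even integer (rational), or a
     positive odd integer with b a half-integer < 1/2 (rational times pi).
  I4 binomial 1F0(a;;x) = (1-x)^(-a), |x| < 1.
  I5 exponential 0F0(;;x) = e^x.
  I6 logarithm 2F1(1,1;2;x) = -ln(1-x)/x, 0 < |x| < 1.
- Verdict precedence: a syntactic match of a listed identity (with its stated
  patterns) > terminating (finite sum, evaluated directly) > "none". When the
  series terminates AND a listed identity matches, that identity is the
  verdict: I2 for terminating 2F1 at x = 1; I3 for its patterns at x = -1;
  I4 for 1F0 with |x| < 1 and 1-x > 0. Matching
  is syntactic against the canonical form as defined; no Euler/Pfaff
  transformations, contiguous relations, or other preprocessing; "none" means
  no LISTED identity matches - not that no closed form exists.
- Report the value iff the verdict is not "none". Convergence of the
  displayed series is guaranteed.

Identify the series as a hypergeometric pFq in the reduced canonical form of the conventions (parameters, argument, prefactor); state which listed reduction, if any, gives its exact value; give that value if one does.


The tell: t_0 = -5/3 here, and the two k-th powers (C = -5/3, x = 4/9) combine into one argument.
Consecutive-term ratio: r(k) = (4/9) * (k+3/4) (k+4) / [(k+2) (k+1)] - poly over poly, x = (4/9) from leading terms; C = -5/3 at k = 0.

Classification (C = -5/3): 2F1 with upper {3/4, 4}, lower {2}, argument x = 4/9. Verdict: none. A 2F1 with upper {3/4, 4} fits none of I1-I6 at x = 4/9; the sum runs forever.


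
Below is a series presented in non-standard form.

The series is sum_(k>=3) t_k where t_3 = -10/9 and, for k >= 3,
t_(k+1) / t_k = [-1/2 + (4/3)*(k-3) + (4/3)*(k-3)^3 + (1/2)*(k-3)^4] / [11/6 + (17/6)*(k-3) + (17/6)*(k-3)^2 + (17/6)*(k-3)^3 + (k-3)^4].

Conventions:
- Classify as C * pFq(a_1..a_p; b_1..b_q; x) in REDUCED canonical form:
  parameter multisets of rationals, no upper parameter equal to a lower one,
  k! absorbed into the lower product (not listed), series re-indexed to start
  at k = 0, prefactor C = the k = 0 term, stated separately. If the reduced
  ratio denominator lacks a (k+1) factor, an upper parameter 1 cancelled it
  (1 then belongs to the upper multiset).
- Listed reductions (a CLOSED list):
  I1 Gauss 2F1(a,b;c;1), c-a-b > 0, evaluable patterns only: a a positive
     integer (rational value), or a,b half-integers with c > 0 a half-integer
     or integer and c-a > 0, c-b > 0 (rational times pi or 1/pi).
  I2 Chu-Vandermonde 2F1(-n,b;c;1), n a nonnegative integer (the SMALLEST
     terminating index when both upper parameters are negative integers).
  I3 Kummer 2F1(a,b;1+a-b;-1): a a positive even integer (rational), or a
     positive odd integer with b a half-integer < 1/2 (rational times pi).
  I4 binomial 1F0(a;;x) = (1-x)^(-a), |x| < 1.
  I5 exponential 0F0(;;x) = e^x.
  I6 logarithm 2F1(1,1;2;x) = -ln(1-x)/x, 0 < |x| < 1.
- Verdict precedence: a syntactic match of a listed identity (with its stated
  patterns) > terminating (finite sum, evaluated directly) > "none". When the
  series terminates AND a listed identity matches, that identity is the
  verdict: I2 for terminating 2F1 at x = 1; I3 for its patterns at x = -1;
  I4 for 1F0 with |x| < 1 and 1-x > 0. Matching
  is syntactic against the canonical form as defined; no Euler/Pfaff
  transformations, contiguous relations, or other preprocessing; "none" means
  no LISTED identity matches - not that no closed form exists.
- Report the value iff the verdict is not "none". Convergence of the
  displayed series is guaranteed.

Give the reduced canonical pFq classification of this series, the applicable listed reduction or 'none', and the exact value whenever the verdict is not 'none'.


This is -10/9 * 2F1(-1/3, 3; 11/6; 1/2) in reduced canonical form. Verdict: none. A 2F1 with upper {-1/3, 3} fits none of I1-I6 at x = 1/2; the sum runs forever.

Key observation: x = (1/2) and factor the ratio over Q (C = -10/9): negated roots = parameters.
Step ratio: r(k) = (1/2) * (k-1/3) (k+3) / [(k+11/6) (k+1)] - rational in k. x = (1/2); t_0 = -10/9; negate the roots.


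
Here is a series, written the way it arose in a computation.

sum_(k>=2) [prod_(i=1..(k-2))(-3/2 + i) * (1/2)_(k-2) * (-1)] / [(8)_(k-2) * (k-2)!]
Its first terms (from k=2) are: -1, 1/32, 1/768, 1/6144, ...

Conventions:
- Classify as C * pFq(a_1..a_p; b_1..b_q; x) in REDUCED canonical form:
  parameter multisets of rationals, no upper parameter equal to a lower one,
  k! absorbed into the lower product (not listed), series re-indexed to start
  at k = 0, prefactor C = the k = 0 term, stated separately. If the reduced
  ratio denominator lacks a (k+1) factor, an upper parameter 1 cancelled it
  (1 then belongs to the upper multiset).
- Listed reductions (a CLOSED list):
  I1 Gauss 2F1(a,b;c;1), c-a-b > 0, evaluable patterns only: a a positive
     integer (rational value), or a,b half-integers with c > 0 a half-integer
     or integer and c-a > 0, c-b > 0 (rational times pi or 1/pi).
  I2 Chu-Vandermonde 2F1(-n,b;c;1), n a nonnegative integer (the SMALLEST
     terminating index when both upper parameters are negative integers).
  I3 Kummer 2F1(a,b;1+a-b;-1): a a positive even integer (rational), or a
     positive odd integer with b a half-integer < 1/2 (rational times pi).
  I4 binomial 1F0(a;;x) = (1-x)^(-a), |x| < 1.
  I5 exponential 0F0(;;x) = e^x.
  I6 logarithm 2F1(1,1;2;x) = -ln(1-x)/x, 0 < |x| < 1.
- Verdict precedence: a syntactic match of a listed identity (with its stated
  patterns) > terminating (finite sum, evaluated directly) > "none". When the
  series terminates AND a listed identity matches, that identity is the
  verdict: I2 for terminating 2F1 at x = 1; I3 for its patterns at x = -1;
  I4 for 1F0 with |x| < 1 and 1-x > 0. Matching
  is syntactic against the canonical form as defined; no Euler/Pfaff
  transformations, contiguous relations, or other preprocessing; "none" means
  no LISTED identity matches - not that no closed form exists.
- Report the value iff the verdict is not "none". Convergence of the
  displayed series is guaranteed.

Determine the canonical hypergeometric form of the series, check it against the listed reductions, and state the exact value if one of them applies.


Reduced: x = 1, 2F1, upper = {-1/2, 1/2}, lower = {8}, C = -1. Verdict (x = 1): Gauss's theorem I1 (half-integer case) applies (x = 1; upper {-1/2, 1/2} half-integers, c = 8 in the evaluable pattern). Value: (-8388608/2760615) / pi.

First insight: from the first term -1: the running product (C = -1) telescopes to a rising factorial.
Consecutive-term ratio: r(k) = 1 * (k-1/2) (k+1/2) / [(k+8) (k+1)] - rational in k. x = 1; t_0 = -1; negate the roots.


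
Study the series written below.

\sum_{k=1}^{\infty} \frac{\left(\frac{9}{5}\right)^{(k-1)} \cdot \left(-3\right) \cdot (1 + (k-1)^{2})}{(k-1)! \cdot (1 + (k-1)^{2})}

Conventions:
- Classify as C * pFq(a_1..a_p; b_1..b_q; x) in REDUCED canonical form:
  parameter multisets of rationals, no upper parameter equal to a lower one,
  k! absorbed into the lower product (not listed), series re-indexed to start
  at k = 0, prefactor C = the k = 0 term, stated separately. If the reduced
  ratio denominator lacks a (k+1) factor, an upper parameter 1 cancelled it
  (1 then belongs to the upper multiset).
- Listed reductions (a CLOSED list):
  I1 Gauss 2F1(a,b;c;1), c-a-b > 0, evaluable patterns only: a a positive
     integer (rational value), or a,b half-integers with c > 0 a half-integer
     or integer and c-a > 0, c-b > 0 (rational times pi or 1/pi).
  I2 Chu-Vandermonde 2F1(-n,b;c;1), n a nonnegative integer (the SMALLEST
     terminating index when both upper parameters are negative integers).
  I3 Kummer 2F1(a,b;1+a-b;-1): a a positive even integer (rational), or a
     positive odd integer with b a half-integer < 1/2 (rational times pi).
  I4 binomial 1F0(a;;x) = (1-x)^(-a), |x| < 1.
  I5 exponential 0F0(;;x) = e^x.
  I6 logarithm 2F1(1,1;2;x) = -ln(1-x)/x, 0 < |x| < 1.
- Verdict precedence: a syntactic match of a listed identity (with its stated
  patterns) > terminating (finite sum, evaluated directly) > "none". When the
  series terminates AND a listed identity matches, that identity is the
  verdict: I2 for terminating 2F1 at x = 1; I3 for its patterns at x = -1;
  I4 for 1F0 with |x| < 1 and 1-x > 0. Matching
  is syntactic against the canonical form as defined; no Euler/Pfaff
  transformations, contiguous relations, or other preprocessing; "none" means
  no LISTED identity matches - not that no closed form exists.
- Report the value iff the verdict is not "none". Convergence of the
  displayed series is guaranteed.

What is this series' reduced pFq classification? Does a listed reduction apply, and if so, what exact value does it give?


Classification (C = -3): 0F0 with upper {-}, lower {-}, argument x = \frac{9}{5}. Verdict at x = \frac{9}{5}: the I5 exponential reduction matches (the 0F0 exponential series at x = \frac{9}{5}). Its exact value is \left(-3\right) \cdot e^{\frac{9}{5}}.

The tell: from the first term -3: striking the common factor k^2 + 1 reduces the term (C = -3, x = 9/5).
Ratio: r(k) = \frac{9}{5} * 1 / [(k+1)] - poly over poly, x = \frac{9}{5} from leading terms; C = -3 at k = 0.


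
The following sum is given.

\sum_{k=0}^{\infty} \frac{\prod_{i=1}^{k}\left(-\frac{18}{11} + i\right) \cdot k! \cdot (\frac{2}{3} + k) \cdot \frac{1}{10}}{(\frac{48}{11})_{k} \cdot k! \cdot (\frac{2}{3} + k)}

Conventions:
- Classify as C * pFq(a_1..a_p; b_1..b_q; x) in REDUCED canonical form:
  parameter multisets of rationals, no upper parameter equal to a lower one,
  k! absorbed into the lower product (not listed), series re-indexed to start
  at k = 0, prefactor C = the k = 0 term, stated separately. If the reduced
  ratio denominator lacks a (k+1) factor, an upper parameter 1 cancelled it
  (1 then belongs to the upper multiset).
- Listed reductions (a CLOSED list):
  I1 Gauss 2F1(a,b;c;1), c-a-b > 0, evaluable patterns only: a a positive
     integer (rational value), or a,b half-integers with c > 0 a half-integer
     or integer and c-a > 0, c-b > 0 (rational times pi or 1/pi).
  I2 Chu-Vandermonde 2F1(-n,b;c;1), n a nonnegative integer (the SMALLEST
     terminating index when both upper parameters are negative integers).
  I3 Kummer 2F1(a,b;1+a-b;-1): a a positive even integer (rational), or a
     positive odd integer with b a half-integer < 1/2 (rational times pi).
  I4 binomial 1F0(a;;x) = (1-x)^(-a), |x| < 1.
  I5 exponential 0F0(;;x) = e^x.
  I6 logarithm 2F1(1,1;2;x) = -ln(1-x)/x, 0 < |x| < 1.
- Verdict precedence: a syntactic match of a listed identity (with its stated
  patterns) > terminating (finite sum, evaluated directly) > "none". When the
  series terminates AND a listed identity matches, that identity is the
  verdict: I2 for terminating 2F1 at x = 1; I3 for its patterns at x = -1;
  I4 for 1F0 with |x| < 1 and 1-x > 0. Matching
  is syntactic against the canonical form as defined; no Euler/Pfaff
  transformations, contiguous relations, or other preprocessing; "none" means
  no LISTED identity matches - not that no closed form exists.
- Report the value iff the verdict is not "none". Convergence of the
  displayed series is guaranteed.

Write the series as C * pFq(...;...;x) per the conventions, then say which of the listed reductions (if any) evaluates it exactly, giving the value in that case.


With C = \frac{1}{10}: the canonical form is 2F1(-\frac{7}{11}, 1; \frac{48}{11}; 1). Verdict (x = 1): the Gauss summation I1 applies (x = 1: the Gamma ratio telescopes since c-a-b = 4 > 0 and a = 1 in Z>0). Sum: \frac{37}{440}.

The tell: t_0 = \frac{1}{10} here, and the factorial ratio (C = 1/10, x = 1) (k+a-1)!/(a-1)! is a rising factorial (a)_k.
Adjacent-term ratio: r(k) = 1 * (k-\frac{7}{11}) (k+1) / [(k+\frac{48}{11}) (k+1)] ; factor over Q: parameters, x = 1, and C = \frac{1}{10}.


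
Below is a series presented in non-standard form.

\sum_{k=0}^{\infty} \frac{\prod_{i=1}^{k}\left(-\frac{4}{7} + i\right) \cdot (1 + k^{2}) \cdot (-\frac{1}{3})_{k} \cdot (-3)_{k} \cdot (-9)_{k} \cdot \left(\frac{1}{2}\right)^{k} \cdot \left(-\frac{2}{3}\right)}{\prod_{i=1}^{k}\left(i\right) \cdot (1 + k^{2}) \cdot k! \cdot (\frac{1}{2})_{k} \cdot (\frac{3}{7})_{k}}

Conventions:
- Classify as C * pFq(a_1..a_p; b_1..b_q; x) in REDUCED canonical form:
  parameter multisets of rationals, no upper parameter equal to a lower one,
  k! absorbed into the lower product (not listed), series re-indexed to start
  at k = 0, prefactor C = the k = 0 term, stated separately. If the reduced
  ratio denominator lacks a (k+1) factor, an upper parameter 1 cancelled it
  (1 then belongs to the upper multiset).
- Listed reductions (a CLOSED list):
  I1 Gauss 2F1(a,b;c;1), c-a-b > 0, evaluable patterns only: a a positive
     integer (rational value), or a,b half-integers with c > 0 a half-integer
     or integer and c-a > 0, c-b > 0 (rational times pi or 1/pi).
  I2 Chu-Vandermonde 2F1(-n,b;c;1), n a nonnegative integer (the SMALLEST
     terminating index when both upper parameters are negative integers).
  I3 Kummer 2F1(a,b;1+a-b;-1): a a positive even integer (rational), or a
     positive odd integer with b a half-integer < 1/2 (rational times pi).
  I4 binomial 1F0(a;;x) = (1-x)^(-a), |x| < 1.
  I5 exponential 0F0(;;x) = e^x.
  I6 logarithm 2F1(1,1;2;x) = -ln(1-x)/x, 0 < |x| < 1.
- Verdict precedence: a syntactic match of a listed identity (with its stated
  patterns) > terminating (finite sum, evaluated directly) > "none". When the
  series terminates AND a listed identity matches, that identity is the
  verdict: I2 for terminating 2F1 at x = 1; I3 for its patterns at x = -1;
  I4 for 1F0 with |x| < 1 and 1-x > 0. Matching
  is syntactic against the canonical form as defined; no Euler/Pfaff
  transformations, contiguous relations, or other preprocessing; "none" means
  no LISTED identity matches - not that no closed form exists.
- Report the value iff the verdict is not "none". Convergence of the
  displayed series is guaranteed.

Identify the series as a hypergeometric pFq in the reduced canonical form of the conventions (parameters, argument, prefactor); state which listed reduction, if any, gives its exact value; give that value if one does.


Key observation: with t_0 = -\frac{2}{3}, the factor k^2 + 1 cancels (top and bottom), leaving prefactor -2/3.
Consecutive-term ratio: r(k) = \frac{1}{2} * (k-9) (k-3) (k-\frac{1}{3}) / [(k+\frac{1}{2}) (k+1) (k+1)] - rational in k. x = \frac{1}{2}; t_0 = -\frac{2}{3}; negate the roots.

Prefactor -\frac{2}{3}, argument \frac{1}{2}: 3F2 with upper {-9, -3, -\frac{1}{3}} over lower {\frac{1}{2}, 1}. Verdict: terminating. (-3)_k vanishes past k = 3, leaving a 4-term sum, computed directly. Value: \frac{976}{81}.


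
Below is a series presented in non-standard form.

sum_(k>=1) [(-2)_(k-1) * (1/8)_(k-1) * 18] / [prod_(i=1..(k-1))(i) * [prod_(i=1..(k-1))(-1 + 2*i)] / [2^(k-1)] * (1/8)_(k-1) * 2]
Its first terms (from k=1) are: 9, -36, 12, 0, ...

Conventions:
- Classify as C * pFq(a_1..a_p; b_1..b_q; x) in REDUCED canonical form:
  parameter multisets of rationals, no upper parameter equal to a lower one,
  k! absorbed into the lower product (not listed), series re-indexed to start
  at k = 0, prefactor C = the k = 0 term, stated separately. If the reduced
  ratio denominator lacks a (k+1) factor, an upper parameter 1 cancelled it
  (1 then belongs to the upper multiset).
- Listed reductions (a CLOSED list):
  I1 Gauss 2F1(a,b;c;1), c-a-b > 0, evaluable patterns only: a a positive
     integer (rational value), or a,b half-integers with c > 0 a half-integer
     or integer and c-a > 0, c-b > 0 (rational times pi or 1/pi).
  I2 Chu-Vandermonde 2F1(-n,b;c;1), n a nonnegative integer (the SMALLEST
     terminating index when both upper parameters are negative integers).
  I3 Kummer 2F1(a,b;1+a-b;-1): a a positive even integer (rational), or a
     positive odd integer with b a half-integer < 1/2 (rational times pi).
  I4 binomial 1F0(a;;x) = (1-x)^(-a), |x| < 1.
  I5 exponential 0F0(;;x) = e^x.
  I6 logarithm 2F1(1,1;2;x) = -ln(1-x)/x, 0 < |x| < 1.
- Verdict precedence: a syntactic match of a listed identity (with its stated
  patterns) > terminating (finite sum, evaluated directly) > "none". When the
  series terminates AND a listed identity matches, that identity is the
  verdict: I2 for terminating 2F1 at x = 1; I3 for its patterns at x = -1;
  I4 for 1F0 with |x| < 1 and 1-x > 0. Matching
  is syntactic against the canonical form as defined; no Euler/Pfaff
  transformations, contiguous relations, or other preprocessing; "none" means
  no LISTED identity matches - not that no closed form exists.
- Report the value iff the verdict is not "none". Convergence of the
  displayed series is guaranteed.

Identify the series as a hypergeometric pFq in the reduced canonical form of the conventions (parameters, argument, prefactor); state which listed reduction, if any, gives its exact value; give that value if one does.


This is 9 * 1F1(-2; 1/2; 1) in reduced canonical form. Verdict: terminating. (-2)_k vanishes past k = 2, leaving a 3-term sum, computed directly. Its exact value is -15.

Structural cue: t_0 being 9, the constant factors (C = 9) combine into one prefactor.
Consecutive-term ratio: r(k) = 1 * (k-2) / [(k+1/2) (k+1)] - rational in k. x = 1; t_0 = 9; negate the roots.


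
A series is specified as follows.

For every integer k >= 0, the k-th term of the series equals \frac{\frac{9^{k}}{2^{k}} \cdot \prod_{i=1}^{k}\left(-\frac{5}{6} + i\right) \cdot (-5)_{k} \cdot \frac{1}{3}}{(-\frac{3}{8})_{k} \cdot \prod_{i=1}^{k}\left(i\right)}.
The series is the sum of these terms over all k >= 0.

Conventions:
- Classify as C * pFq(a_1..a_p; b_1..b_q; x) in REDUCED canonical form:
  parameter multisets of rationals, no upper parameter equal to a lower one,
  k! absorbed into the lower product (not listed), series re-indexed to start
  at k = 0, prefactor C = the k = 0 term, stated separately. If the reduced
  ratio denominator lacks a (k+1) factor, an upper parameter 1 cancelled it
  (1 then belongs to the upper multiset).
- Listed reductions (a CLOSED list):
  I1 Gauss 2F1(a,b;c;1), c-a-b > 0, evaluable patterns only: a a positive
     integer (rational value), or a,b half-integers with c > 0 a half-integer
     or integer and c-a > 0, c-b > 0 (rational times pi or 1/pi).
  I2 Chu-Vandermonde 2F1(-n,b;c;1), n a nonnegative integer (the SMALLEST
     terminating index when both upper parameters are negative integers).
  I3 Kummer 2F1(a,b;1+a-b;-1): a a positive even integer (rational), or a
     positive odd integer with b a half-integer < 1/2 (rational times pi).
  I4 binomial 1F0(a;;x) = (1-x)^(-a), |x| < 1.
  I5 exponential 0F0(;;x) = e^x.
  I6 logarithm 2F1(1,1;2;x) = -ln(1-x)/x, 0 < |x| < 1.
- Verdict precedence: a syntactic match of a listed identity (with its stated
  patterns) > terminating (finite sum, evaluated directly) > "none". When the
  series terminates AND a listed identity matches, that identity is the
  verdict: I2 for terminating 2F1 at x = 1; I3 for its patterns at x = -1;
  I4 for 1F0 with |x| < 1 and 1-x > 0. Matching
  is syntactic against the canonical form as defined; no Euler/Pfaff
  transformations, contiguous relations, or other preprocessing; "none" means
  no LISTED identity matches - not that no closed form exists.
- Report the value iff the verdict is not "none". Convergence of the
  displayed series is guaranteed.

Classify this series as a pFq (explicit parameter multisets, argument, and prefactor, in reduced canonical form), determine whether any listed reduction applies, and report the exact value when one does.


Key step: t_0 being \frac{1}{3}, the two k-th powers (C = 1/3) combine into one argument.
Ratio: r(k) = \frac{9}{2} * (k-5) (k+\frac{1}{6}) / [(k-\frac{3}{8}) (k+1)] - rational in k, leading ratio \frac{9}{2}; with t_0 = \frac{1}{3}, classification follows.

At argument \frac{9}{2}: a 2F1 with upper {-5, \frac{1}{6}}, lower {-\frac{3}{8}}, scaled by C = \frac{1}{3}. Verdict: terminating (-5 upstairs). 6 nonzero terms in all; added directly. Exact value: \frac{27415}{87}.


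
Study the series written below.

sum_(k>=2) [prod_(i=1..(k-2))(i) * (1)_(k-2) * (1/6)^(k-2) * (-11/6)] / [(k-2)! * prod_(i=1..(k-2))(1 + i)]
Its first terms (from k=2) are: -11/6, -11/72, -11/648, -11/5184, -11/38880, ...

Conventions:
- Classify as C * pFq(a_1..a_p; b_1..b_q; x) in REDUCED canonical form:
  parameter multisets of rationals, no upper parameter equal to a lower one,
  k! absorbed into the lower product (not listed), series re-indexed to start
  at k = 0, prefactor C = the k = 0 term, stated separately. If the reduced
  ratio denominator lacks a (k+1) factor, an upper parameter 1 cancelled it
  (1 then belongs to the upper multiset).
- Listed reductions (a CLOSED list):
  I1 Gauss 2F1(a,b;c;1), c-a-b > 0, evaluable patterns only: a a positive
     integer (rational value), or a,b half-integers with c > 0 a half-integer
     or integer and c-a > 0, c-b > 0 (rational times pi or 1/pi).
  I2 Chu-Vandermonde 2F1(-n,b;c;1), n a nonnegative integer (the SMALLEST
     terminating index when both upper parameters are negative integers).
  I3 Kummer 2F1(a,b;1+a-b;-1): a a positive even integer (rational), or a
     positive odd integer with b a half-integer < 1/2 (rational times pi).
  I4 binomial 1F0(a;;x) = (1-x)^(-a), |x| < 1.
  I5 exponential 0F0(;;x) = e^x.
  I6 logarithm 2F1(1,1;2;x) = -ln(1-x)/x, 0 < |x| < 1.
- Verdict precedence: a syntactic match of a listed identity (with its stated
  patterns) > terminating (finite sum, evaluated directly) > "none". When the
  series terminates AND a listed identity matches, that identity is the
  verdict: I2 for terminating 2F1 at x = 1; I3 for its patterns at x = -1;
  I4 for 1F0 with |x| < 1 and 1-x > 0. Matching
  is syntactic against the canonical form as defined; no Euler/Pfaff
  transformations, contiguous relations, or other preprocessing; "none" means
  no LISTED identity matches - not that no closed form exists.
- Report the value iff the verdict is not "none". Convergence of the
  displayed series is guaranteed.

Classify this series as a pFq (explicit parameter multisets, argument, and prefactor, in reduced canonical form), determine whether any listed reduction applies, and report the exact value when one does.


x = 1/6 here; the reduced form reads 2F1, upper {1, 1}, lower {2}, C = -11/6. Verdict: the logarithmic series (I6) applies (the logarithm: parameters (1,1;2), x = 1/6). Exact value: 11 * ln(5/6).

Key step: with t_0 = -11/6, the lower running product (prefactor -11/6) is a rising factorial.
Ratio: r(k) = (1/6) * (k+1) (k+1) / [(k+2) (k+1)] - poly over poly, x = (1/6) from leading terms; C = -11/6 at k = 0.


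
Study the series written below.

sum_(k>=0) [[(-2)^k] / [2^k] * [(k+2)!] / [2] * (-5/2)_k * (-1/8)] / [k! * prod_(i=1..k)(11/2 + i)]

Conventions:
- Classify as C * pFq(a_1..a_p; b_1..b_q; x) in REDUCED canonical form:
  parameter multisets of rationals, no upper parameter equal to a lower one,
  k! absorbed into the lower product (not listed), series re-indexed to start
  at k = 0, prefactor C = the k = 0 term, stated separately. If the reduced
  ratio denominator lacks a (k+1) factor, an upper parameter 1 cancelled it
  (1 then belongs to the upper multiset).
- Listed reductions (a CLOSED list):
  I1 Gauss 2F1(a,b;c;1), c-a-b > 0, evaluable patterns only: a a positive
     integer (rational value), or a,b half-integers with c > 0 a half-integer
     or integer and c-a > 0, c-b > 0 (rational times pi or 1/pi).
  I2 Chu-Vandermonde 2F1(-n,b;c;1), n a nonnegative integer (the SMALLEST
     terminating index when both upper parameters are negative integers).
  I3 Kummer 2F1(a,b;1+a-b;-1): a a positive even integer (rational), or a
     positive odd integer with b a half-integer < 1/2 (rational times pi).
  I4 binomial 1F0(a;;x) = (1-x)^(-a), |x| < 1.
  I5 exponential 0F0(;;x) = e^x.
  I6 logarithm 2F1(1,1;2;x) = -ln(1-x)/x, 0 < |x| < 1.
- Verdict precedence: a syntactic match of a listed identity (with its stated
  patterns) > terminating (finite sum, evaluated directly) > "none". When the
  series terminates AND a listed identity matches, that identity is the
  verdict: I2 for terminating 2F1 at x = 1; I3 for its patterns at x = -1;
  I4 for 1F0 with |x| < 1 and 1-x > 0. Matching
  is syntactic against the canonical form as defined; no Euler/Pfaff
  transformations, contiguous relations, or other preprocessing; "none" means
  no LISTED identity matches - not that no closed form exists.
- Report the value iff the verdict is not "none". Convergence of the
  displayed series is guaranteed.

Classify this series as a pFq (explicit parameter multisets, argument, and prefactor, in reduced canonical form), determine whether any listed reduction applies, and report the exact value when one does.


Structural cue: t_0 being -1/8, the factorial ratio (C = -1/8, x = -1) (k+a-1)!/(a-1)! is a rising factorial (a)_k.
Adjacent-term ratio: r(k) = (-1) * (k-5/2) (k+3) / [(k+13/2) (k+1)] ; factor over Q: parameters, x = (-1), and C = -1/8.

With C = -1/8: the canonical form is 2F1(-5/2, 3; 13/2; -1). Verdict at x = -1: Kummer's theorem (I3) matches (x = -1; c = 13/2 equals 1+a-b for upper {-5/2, 3}: listed pattern). Value: (-3465/32768) * pi.


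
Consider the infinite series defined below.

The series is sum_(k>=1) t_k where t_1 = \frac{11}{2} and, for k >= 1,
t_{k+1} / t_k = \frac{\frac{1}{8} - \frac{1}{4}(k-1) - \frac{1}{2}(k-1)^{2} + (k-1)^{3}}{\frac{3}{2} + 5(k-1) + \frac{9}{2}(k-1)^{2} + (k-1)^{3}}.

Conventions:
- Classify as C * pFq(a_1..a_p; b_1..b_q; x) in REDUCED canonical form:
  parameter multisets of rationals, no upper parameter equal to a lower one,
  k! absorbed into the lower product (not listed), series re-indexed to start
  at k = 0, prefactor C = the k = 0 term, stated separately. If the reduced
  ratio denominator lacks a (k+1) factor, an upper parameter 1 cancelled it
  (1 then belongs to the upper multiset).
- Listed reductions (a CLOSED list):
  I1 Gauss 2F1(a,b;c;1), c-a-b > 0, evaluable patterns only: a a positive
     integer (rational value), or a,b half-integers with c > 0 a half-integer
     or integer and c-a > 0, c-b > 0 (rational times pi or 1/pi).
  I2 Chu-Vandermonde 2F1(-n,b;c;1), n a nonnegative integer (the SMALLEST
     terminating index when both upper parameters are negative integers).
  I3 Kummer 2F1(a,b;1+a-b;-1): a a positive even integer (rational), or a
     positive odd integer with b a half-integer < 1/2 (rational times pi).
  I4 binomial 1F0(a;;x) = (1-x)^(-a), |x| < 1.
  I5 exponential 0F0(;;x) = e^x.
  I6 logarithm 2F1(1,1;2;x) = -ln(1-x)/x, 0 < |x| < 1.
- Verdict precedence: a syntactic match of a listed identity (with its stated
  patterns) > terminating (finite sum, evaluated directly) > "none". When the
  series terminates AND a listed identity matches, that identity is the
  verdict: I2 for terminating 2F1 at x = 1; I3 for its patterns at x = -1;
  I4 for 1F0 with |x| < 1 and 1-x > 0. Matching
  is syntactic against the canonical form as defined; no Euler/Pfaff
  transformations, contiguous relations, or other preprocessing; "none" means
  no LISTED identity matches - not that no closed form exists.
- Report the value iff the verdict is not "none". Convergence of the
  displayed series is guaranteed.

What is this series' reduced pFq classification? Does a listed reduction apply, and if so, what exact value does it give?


The series (x = 1) is 2F1: upper {-\frac{1}{2}, -\frac{1}{2}}, lower {3}, prefactor \frac{11}{2}. Verdict (x = 1): the half-integer Gauss pattern (I1) applies (x = 1; upper {-\frac{1}{2}, -\frac{1}{2}} half-integers, c = 3 in the evaluable pattern). Its exact value is \frac{1408}{75} / \pi.

The tell: with t_0 = \frac{11}{2}, the parameter 1/2 appears in both the upper and lower lists and cancels.
Consecutive-term ratio: r(k) = 1 * (k-\frac{1}{2}) (k-\frac{1}{2}) / [(k+3) (k+1)] - rational in k, leading ratio 1; with t_0 = \frac{11}{2}, classification follows.


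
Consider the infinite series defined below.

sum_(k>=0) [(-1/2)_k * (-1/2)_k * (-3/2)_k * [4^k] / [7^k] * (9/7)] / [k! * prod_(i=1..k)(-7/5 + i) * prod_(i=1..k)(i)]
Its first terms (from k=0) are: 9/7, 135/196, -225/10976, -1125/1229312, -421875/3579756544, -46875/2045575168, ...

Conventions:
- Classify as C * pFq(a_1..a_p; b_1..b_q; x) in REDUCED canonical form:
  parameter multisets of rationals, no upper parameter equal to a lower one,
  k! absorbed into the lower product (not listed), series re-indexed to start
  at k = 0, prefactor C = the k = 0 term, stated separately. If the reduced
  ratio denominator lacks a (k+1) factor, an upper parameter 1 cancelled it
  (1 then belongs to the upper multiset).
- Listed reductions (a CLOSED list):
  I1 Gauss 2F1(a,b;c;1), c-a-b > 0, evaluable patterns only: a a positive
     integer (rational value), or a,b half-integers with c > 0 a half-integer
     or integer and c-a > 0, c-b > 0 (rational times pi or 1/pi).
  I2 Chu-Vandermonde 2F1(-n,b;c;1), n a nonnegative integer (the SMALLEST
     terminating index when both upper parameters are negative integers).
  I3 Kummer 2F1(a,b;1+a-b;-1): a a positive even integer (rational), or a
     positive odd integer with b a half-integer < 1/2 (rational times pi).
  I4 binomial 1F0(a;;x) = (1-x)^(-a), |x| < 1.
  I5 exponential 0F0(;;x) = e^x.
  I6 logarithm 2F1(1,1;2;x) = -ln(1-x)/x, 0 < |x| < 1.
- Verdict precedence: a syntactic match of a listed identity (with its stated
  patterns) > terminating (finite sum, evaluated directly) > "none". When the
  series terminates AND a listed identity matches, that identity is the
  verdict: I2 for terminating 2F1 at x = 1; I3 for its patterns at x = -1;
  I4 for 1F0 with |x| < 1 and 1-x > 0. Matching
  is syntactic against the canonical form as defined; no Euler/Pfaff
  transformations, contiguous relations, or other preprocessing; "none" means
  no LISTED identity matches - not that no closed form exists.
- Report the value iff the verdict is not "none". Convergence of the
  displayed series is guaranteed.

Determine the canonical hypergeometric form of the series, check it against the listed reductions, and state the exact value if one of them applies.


First insight: from the first term 9/7: the lower running product (prefactor 9/7) is a rising factorial.
Step ratio: r(k) = (4/7) * (k-3/2) (k-1/2) (k-1/2) / [(k-2/5) (k+1) (k+1)] - rational in k. x = (4/7); t_0 = 9/7; negate the roots.

The series (x = 4/7) is 3F2: upper {-3/2, -1/2, -1/2}, lower {-2/5, 1}, prefactor 9/7. Verdict: none - at argument 4/7 the multisets {-3/2, -1/2, -1/2} ; {-2/5, 1} match no listed identity.
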